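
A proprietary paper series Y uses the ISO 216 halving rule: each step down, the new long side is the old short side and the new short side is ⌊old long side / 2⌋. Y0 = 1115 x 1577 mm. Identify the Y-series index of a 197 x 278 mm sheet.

Y0: 1115 × 1577 mm
Y1: 788 × 1115 mm
Y2: 557 × 788 mm
Y3: 394 × 557 mm
Y4: 278 × 394 mm
Y5: 197 × 278 mm
Y6: 139 × 197 mm
→ matches Y5.

Y5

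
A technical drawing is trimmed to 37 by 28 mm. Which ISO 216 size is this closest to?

A10 (26 × 37 mm)

Aspect ratio 37/28 ≈ 1.321 (ISO target is √2 ≈ 1.414).
In the A-series (A0 area = 1 m²): A10 = 26 × 37 mm.
Off by 2 mm total — nearest standard size.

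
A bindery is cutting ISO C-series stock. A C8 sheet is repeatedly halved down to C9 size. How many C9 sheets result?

Each ISO step halves the sheet: 1 × C8 → 2 × C9
From C8 to C9 is 1 halving step: 2^1 = 2.

2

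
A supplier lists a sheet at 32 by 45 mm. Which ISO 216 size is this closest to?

Aspect ratio 45/32 ≈ 1.406 — close to the ISO √2 ≈ 1.414.
In the B-series (B0 = 1000 × 1414 mm): B10 = 31 × 44 mm.
Off by 2 mm total — nearest standard size.

B10 (31 × 44 mm)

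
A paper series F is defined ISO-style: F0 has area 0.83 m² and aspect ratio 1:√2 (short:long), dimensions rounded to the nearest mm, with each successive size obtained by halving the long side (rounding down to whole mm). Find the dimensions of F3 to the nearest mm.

Let F0's short side be w mm. w · w√2 = 0.83 m² = 830,000 mm², so w ≈ 766.1 mm and w√2 ≈ 1083.4 mm → F0 = 766 × 1083 mm.
F1: ⌊1083/2⌋ × 766 = 541 × 766 mm
F2: ⌊766/2⌋ × 541 = 383 × 541 mm
F3: ⌊541/2⌋ × 383 = 270 × 383 mm

270 × 383 mm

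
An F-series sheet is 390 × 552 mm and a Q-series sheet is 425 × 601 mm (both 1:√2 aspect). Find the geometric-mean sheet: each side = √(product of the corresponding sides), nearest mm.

Short side: √(390 · 425) = √165750 ≈ 407.1 → 407 mm
Long side: √(552 · 601) = √331752 ≈ 576.0 → 576 mm

407 × 576 mm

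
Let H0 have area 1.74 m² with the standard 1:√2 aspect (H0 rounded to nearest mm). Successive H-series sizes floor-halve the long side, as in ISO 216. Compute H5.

196 × 277 mm

Let H0's short side be w mm. w · w√2 = 1.74 m² = 1,740,000 mm², so w ≈ 1109.2 mm and w√2 ≈ 1568.7 mm → H0 = 1109 × 1569 mm.
H1: ⌊1569/2⌋ × 1109 = 784 × 1109 mm
H2: ⌊1109/2⌋ × 784 = 554 × 784 mm
H3: ⌊784/2⌋ × 554 = 392 × 554 mm
H4: ⌊554/2⌋ × 392 = 277 × 392 mm
H5: ⌊392/2⌋ × 277 = 196 × 277 mm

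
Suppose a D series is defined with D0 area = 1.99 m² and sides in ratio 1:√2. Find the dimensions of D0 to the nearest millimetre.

Let the short side be w mm. Then w · w√2 = 1.99 m² = 1,990,000 mm².
w² = 1,990,000/√2, so w ≈ 1186.2 mm; long side = w√2 ≈ 1677.6 mm.

1186 × 1678 mm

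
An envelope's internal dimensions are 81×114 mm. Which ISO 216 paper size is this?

C7 (81 × 114 mm)

Aspect ratio 114/81 ≈ 1.407 — close to the ISO √2 ≈ 1.414.
In the C-series (envelope sizes, between A and B): C7 = 81 × 114 mm.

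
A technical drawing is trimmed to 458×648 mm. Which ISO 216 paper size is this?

C2 (458 × 648 mm)

Aspect ratio 648/458 ≈ 1.415 — close to the ISO √2 ≈ 1.414.
In the C-series (envelope sizes, between A and B): C2 = 458 × 648 mm.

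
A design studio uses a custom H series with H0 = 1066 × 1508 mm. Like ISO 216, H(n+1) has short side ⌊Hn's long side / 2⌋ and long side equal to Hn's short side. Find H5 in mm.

H1: ⌊1508/2⌋ × 1066 = 754 × 1066 mm
H2: ⌊1066/2⌋ × 754 = 533 × 754 mm
H3: ⌊754/2⌋ × 533 = 377 × 533 mm
H4: ⌊533/2⌋ × 377 = 266 × 377 mm
H5: ⌊377/2⌋ × 266 = 188 × 266 mm

188 × 266 mm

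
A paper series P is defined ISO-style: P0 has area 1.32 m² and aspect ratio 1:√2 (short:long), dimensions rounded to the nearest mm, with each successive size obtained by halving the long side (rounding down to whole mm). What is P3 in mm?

Let P0's short side be w mm. w · w√2 = 1.32 m² = 1,320,000 mm², so w ≈ 966.1 mm and w√2 ≈ 1366.3 mm → P0 = 966 × 1366 mm.
P1: ⌊1366/2⌋ × 966 = 683 × 966 mm
P2: ⌊966/2⌋ × 683 = 483 × 683 mm
P3: ⌊683/2⌋ × 483 = 341 × 483 mm

341 × 483 mm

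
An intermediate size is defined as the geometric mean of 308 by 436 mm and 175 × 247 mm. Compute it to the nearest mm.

232 × 328 mm

Short side: √(308 · 175) = √53900 ≈ 232.2 → 232 mm
Long side: √(436 · 247) = √107692 ≈ 328.2 → 328 mm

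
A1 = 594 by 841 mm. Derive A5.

A2: ⌊841/2⌋ × 594 = 420 × 594 mm
A3: ⌊594/2⌋ × 420 = 297 × 420 mm
A4: ⌊420/2⌋ × 297 = 210 × 297 mm
A5: ⌊297/2⌋ × 210 = 148 × 210 mm

148 × 210 mm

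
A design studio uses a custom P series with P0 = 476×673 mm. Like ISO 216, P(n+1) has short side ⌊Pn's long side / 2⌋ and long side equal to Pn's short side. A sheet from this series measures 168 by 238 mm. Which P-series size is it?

P3

P0: 476 × 673 mm
P1: 336 × 476 mm
P2: 238 × 336 mm
P3: 168 × 238 mm
P4: 119 × 168 mm
→ matches P3.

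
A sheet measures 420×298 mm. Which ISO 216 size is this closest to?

A3 (297 × 420 mm)

Aspect ratio 420/298 ≈ 1.409 — close to the ISO √2 ≈ 1.414.
In the A-series (A0 area = 1 m²): A3 = 297 × 420 mm.
Off by 1 mm total — nearest standard size.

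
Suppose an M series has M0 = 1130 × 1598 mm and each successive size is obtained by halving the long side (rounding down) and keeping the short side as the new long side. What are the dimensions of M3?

399 × 565 mm

M1: ⌊1598/2⌋ × 1130 = 799 × 1130 mm
M2: ⌊1130/2⌋ × 799 = 565 × 799 mm
M3: ⌊799/2⌋ × 565 = 399 × 565 mm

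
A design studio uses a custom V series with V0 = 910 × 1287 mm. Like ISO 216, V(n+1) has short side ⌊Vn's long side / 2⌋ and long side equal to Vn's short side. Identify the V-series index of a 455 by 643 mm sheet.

V2

V0: 910 × 1287 mm
V1: 643 × 910 mm
V2: 455 × 643 mm
V3: 321 × 455 mm
→ matches V2.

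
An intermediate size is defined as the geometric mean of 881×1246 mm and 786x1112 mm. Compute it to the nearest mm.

832 × 1177 mm

Short side: √(881 · 786) = √692466 ≈ 832.1 → 832 mm
Long side: √(1246 · 1112) = √1385552 ≈ 1177.1 → 1177 mm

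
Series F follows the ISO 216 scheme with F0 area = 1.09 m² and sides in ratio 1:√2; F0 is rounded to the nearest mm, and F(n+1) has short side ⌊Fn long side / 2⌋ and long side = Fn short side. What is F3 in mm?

Let F0's short side be w mm. w · w√2 = 1.09 m² = 1,090,000 mm², so w ≈ 877.9 mm and w√2 ≈ 1241.6 mm → F0 = 878 × 1242 mm.
F1: ⌊1242/2⌋ × 878 = 621 × 878 mm
F2: ⌊878/2⌋ × 621 = 439 × 621 mm
F3: ⌊621/2⌋ × 439 = 310 × 439 mm

310 × 439 mm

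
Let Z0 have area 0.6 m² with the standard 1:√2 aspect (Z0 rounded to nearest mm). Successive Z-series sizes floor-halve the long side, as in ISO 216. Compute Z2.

Let Z0's short side be w mm. w · w√2 = 0.6 m² = 600,000 mm², so w ≈ 651.4 mm and w√2 ≈ 921.2 mm → Z0 = 651 × 921 mm.
Z1: ⌊921/2⌋ × 651 = 460 × 651 mm
Z2: ⌊651/2⌋ × 460 = 325 × 460 mm

325 × 460 mm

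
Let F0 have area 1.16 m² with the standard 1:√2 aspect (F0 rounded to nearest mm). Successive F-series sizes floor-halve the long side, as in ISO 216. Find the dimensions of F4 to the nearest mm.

Let F0's short side be w mm. w · w√2 = 1.16 m² = 1,160,000 mm², so w ≈ 905.7 mm and w√2 ≈ 1280.8 mm → F0 = 906 × 1281 mm.
F1: ⌊1281/2⌋ × 906 = 640 × 906 mm
F2: ⌊906/2⌋ × 640 = 453 × 640 mm
F3: ⌊640/2⌋ × 453 = 320 × 453 mm
F4: ⌊453/2⌋ × 320 = 226 × 320 mm

226 × 320 mm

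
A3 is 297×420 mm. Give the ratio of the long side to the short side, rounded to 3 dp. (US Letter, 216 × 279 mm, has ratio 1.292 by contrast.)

420 / 297 = 1.414
Matches √2 ≈ 1.414 — the ISO 216 defining ratio.

1.414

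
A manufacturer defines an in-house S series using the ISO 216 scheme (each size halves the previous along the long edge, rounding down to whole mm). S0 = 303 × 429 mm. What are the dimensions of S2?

S1: ⌊429/2⌋ × 303 = 214 × 303 mm
S2: ⌊303/2⌋ × 214 = 151 × 214 mm

151 × 214 mm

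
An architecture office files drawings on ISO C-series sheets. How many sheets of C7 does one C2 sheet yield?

Each ISO step halves the sheet: 1 × C2 → 2 × C3 → 4 × C4 → 8 × C5 → …
From C2 to C7 is 5 halving steps: 2^5 = 32.

32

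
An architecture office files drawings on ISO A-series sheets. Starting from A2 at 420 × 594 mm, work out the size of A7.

74 × 105 mm

A3: ⌊594/2⌋ × 420 = 297 × 420 mm
A4: ⌊420/2⌋ × 297 = 210 × 297 mm
A5: ⌊297/2⌋ × 210 = 148 × 210 mm
A6: ⌊210/2⌋ × 148 = 105 × 148 mm
A7: ⌊148/2⌋ × 105 = 74 × 105 mm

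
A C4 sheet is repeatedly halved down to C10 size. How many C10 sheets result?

C4 = 229 × 324 mm; C10 = 28 × 40 mm.
Each halving step doubles the count; 6 steps from C4 to C10.
2^6 = 64.

64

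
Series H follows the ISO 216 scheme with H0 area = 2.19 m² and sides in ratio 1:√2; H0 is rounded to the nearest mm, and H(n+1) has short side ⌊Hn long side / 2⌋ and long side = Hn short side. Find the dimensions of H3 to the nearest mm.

Let H0's short side be w mm. w · w√2 = 2.19 m² = 2,190,000 mm², so w ≈ 1244.4 mm and w√2 ≈ 1759.9 mm → H0 = 1244 × 1760 mm.
H1: ⌊1760/2⌋ × 1244 = 880 × 1244 mm
H2: ⌊1244/2⌋ × 880 = 622 × 880 mm
H3: ⌊880/2⌋ × 622 = 440 × 622 mm

440 × 622 mm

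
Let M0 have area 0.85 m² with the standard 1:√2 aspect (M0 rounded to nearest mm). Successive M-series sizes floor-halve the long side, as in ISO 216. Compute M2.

Let M0's short side be w mm. w · w√2 = 0.85 m² = 850,000 mm², so w ≈ 775.3 mm and w√2 ≈ 1096.4 mm → M0 = 775 × 1096 mm.
M1: ⌊1096/2⌋ × 775 = 548 × 775 mm
M2: ⌊775/2⌋ × 548 = 387 × 548 mm

387 × 548 mm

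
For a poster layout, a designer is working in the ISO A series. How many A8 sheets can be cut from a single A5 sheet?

8

A5 = 148 × 210 mm; A8 = 52 × 74 mm.
Each halving step doubles the count; 3 steps from A5 to A8.
2^3 = 8.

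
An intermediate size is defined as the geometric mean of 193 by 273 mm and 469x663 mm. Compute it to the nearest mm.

Short side: √(193 · 469) = √90517 ≈ 300.9 → 301 mm
Long side: √(273 · 663) = √180999 ≈ 425.4 → 425 mm

301 × 425 mm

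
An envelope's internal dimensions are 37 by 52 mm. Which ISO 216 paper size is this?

A9 (37 × 52 mm)

Aspect ratio 52/37 ≈ 1.405 — close to the ISO √2 ≈ 1.414.
In the A-series (A0 area = 1 m²): A9 = 37 × 52 mm.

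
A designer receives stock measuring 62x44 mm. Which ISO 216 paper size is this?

B9 (44 × 62 mm)

Aspect ratio 62/44 ≈ 1.409 — close to the ISO √2 ≈ 1.414.
In the B-series (B0 = 1000 × 1414 mm): B9 = 44 × 62 mm.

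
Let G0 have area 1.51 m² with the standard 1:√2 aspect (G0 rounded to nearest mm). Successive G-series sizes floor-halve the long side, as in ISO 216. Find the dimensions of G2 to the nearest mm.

516 × 730 mm

Let G0's short side be w mm. w · w√2 = 1.51 m² = 1,510,000 mm², so w ≈ 1033.3 mm and w√2 ≈ 1461.3 mm → G0 = 1033 × 1461 mm.
G1: ⌊1461/2⌋ × 1033 = 730 × 1033 mm
G2: ⌊1033/2⌋ × 730 = 516 × 730 mm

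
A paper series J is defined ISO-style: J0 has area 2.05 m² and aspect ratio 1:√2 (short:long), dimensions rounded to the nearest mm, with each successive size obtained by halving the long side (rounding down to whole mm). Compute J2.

Let J0's short side be w mm. w · w√2 = 2.05 m² = 2,050,000 mm², so w ≈ 1204.0 mm and w√2 ≈ 1702.7 mm → J0 = 1204 × 1703 mm.
J1: ⌊1703/2⌋ × 1204 = 851 × 1204 mm
J2: ⌊1204/2⌋ × 851 = 602 × 851 mm

602 × 851 mm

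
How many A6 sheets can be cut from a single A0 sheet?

Each ISO step halves the sheet: 1 × A0 → 2 × A1 → 4 × A2 → 8 × A3 → …
From A0 to A6 is 6 halving steps: 2^6 = 64.

64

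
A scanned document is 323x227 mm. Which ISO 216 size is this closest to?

Aspect ratio 323/227 ≈ 1.423 — close to the ISO √2 ≈ 1.414.
In the C-series (envelope sizes, between A and B): C4 = 229 × 324 mm.
Off by 3 mm total — nearest standard size.

C4 (229 × 324 mm)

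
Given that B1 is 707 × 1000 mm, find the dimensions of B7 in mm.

88 × 125 mm

B2: ⌊1000/2⌋ × 707 = 500 × 707 mm
B3: ⌊707/2⌋ × 500 = 353 × 500 mm
B4: ⌊500/2⌋ × 353 = 250 × 353 mm
B5: ⌊353/2⌋ × 250 = 176 × 250 mm
B6: ⌊250/2⌋ × 176 = 125 × 176 mm
B7: ⌊176/2⌋ × 125 = 88 × 125 mm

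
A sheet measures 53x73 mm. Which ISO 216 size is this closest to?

Aspect ratio 73/53 ≈ 1.377 (ISO target is √2 ≈ 1.414).
In the A-series (A0 area = 1 m²): A8 = 52 × 74 mm.
Off by 2 mm total — nearest standard size.

A8 (52 × 74 mm)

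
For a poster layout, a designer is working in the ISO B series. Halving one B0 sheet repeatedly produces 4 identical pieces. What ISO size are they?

B2

4 = 2^2, so 2 halving steps.
B0 → B1 → … → B2 after 2 steps.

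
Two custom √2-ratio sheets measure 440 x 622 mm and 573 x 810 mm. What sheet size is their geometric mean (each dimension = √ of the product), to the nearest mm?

502 × 710 mm

Short side: √(440 · 573) = √252120 ≈ 502.1 → 502 mm
Long side: √(622 · 810) = √503820 ≈ 709.8 → 710 mm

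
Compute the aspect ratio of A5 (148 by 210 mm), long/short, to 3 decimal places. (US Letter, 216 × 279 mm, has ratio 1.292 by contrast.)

1.419

210 / 148 = 1.419
ISO 216 targets √2 ≈ 1.414; the +0.005 deviation is from mm rounding.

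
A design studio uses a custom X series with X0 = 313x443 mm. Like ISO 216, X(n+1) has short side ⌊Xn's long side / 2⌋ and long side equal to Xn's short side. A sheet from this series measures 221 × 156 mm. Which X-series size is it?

X2

X0: 313 × 443 mm
X1: 221 × 313 mm
X2: 156 × 221 mm
X3: 110 × 156 mm
→ matches X2.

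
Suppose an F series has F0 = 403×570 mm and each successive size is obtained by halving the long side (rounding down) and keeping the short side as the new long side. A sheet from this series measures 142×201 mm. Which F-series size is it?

F0: 403 × 570 mm
F1: 285 × 403 mm
F2: 201 × 285 mm
F3: 142 × 201 mm
F4: 100 × 142 mm
→ matches F3.

F3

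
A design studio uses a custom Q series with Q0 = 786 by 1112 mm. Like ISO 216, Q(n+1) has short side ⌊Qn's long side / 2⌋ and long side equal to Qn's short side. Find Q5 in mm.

Q1: ⌊1112/2⌋ × 786 = 556 × 786 mm
Q2: ⌊786/2⌋ × 556 = 393 × 556 mm
Q3: ⌊556/2⌋ × 393 = 278 × 393 mm
Q4: ⌊393/2⌋ × 278 = 196 × 278 mm
Q5: ⌊278/2⌋ × 196 = 139 × 196 mm

139 × 196 mm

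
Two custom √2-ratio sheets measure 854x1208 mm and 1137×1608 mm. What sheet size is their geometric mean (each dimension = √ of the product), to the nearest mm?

Short side: √(854 · 1137) = √970998 ≈ 985.4 → 985 mm
Long side: √(1208 · 1608) = √1942464 ≈ 1393.7 → 1394 mm

985 × 1394 mm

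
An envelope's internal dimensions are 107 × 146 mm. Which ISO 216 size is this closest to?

Aspect ratio 146/107 ≈ 1.364 (ISO target is √2 ≈ 1.414).
In the A-series (A0 area = 1 m²): A6 = 105 × 148 mm.
Off by 4 mm total — nearest standard size.

A6 (105 × 148 mm)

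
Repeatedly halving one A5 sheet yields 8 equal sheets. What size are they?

A8

8 = 2^3, so 3 halving steps.
A5 → A6 → … → A8 after 3 steps.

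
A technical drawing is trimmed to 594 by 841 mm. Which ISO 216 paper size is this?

Aspect ratio 841/594 ≈ 1.416 — close to the ISO √2 ≈ 1.414.
In the A-series (A0 area = 1 m²): A1 = 594 × 841 mm.

A1 (594 × 841 mm)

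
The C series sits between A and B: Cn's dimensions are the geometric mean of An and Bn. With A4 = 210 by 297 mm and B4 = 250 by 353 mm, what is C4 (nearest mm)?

229 × 324 mm

Short side: √(210 · 250) = √52500 ≈ 229.1 → 229 mm
Long side: √(297 · 353) = √104841 ≈ 323.8 → 324 mm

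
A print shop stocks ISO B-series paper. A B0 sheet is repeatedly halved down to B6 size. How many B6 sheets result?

Each ISO step halves the sheet: 1 × B0 → 2 × B1 → 4 × B2 → 8 × B3 → …
From B0 to B6 is 6 halving steps: 2^6 = 64.

64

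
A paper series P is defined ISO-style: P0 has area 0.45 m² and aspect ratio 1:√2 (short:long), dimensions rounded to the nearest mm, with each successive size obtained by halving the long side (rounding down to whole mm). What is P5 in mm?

99 × 141 mm

Let P0's short side be w mm. w · w√2 = 0.45 m² = 450,000 mm², so w ≈ 564.1 mm and w√2 ≈ 797.7 mm → P0 = 564 × 798 mm.
P1: ⌊798/2⌋ × 564 = 399 × 564 mm
P2: ⌊564/2⌋ × 399 = 282 × 399 mm
P3: ⌊399/2⌋ × 282 = 199 × 282 mm
P4: ⌊282/2⌋ × 199 = 141 × 199 mm
P5: ⌊199/2⌋ × 141 = 99 × 141 mm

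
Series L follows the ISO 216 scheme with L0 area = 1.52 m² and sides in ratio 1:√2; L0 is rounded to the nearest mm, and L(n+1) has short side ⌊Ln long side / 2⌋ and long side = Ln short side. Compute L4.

Let L0's short side be w mm. w · w√2 = 1.52 m² = 1,520,000 mm², so w ≈ 1036.7 mm and w√2 ≈ 1466.2 mm → L0 = 1037 × 1466 mm.
L1: ⌊1466/2⌋ × 1037 = 733 × 1037 mm
L2: ⌊1037/2⌋ × 733 = 518 × 733 mm
L3: ⌊733/2⌋ × 518 = 366 × 518 mm
L4: ⌊518/2⌋ × 366 = 259 × 366 mm

259 × 366 mm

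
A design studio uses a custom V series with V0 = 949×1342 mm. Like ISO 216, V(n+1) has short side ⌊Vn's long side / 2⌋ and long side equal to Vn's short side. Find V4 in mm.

237 × 335 mm

V1 = 671 × 949 mm (from V0 by 1 halving).
V2: ⌊949/2⌋ × 671 = 474 × 671 mm
V3: ⌊671/2⌋ × 474 = 335 × 474 mm
V4: ⌊474/2⌋ × 335 = 237 × 335 mm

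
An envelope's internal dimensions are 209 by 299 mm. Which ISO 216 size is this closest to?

Aspect ratio 299/209 ≈ 1.431 (ISO target is √2 ≈ 1.414).
In the A-series (A0 area = 1 m²): A4 = 210 × 297 mm.
Off by 3 mm total — nearest standard size.

A4 (210 × 297 mm)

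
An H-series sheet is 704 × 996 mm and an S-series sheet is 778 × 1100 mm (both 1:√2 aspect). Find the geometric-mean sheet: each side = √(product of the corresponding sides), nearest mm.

Short side: √(704 · 778) = √547712 ≈ 740.1 → 740 mm
Long side: √(996 · 1100) = √1095600 ≈ 1046.7 → 1047 mm

740 × 1047 mm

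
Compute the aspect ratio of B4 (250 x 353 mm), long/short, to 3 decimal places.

1.412

353 / 250 = 1.412
ISO 216 targets √2 ≈ 1.414; the -0.002 deviation is from mm rounding.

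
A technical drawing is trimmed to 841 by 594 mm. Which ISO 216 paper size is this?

Aspect ratio 841/594 ≈ 1.416 — close to the ISO √2 ≈ 1.414.
In the A-series (A0 area = 1 m²): A1 = 594 × 841 mm.

A1 (594 × 841 mm)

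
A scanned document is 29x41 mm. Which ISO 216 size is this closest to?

C10 (28 × 40 mm)

Aspect ratio 41/29 ≈ 1.414 — close to the ISO √2 ≈ 1.414.
In the C-series (envelope sizes, between A and B): C10 = 28 × 40 mm.
Off by 2 mm total — nearest standard size.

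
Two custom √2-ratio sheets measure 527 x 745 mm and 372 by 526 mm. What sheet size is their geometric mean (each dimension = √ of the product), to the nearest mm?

Short side: √(527 · 372) = √196044 ≈ 442.8 → 443 mm
Long side: √(745 · 526) = √391870 ≈ 626.0 → 626 mm

443 × 626 mm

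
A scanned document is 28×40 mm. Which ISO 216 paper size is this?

Aspect ratio 40/28 ≈ 1.429 — close to the ISO √2 ≈ 1.414.
In the C-series (envelope sizes, between A and B): C10 = 28 × 40 mm.

C10 (28 × 40 mm)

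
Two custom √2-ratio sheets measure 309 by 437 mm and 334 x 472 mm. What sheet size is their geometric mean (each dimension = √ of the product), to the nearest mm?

Short side: √(309 · 334) = √103206 ≈ 321.3 → 321 mm
Long side: √(437 · 472) = √206264 ≈ 454.2 → 454 mm

321 × 454 mm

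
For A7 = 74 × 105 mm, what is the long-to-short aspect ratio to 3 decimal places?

1.419

105 / 74 = 1.419
ISO 216 targets √2 ≈ 1.414; the +0.005 deviation is from mm rounding.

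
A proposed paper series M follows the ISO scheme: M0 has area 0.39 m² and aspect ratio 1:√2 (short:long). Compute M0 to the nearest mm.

525 × 743 mm

Let the short side be w mm. Then w · w√2 = 0.39 m² = 390,000 mm².
w² = 390,000/√2, so w ≈ 525.1 mm; long side = w√2 ≈ 742.7 mm.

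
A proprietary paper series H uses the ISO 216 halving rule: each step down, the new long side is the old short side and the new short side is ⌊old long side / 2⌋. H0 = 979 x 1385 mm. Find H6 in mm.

122 × 173 mm

H1 = 692 × 979 mm (from H0 by 1 halving).
H2: ⌊979/2⌋ × 692 = 489 × 692 mm
H3: ⌊692/2⌋ × 489 = 346 × 489 mm
H4: ⌊489/2⌋ × 346 = 244 × 346 mm
H5: ⌊346/2⌋ × 244 = 173 × 244 mm
H6: ⌊244/2⌋ × 173 = 122 × 173 mm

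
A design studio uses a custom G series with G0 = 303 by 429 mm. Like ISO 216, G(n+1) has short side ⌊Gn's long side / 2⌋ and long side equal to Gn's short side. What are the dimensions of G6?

G1: ⌊429/2⌋ × 303 = 214 × 303 mm
G2: ⌊303/2⌋ × 214 = 151 × 214 mm
G3: ⌊214/2⌋ × 151 = 107 × 151 mm
G4: ⌊151/2⌋ × 107 = 75 × 107 mm
G5: ⌊107/2⌋ × 75 = 53 × 75 mm
G6: ⌊75/2⌋ × 53 = 37 × 53 mm

37 × 53 mm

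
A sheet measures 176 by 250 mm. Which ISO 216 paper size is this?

Aspect ratio 250/176 ≈ 1.420 — close to the ISO √2 ≈ 1.414.
In the B-series (B0 = 1000 × 1414 mm): B5 = 176 × 250 mm.

B5 (176 × 250 mm)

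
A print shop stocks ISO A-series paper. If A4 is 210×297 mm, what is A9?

37 × 52 mm

A5: ⌊297/2⌋ × 210 = 148 × 210 mm
A6: ⌊210/2⌋ × 148 = 105 × 148 mm
A7: ⌊148/2⌋ × 105 = 74 × 105 mm
A8: ⌊105/2⌋ × 74 = 52 × 74 mm
A9: ⌊74/2⌋ × 52 = 37 × 52 mm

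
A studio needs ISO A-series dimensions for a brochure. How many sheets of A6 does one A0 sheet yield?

Each ISO step halves the sheet: 1 × A0 → 2 × A1 → 4 × A2 → 8 × A3 → …
From A0 to A6 is 6 halving steps: 2^6 = 64.

64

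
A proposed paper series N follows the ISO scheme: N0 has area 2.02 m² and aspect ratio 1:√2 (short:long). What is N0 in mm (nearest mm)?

Let the short side be w mm. Then w · w√2 = 2.02 m² = 2,020,000 mm².
w² = 2,020,000/√2, so w ≈ 1195.1 mm; long side = w√2 ≈ 1690.2 mm.

1195 × 1690 mm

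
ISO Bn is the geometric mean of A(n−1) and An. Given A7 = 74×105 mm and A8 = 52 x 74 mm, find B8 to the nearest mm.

Short side: √(74 · 52) = √3848 ≈ 62.0 → 62 mm
Long side: √(105 · 74) = √7770 ≈ 88.1 → 88 mm

62 × 88 mm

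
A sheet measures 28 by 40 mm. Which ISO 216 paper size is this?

C10 (28 × 40 mm)

Aspect ratio 40/28 ≈ 1.429 — close to the ISO √2 ≈ 1.414.
In the C-series (envelope sizes, between A and B): C10 = 28 × 40 mm.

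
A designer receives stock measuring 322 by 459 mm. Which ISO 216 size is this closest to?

Aspect ratio 459/322 ≈ 1.425 — close to the ISO √2 ≈ 1.414.
In the C-series (envelope sizes, between A and B): C3 = 324 × 458 mm.
Off by 3 mm total — nearest standard size.

C3 (324 × 458 mm)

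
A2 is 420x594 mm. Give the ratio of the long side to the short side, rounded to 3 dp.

594 / 420 = 1.414
Matches √2 ≈ 1.414 — the ISO 216 defining ratio.

1.414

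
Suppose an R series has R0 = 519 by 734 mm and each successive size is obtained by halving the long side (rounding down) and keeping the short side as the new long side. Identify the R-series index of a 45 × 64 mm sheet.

R7

R0: 519 × 734 mm
R1: 367 × 519 mm
R2: 259 × 367 mm
R3: 183 × 259 mm
R4: 129 × 183 mm
R5: 91 × 129 mm
R6: 64 × 91 mm
R7: 45 × 64 mm
R8: 32 × 45 mm
→ matches R7.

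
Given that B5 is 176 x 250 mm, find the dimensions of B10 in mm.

B6: ⌊250/2⌋ × 176 = 125 × 176 mm
B7: ⌊176/2⌋ × 125 = 88 × 125 mm
B8: ⌊125/2⌋ × 88 = 62 × 88 mm
B9: ⌊88/2⌋ × 62 = 44 × 62 mm
B10: ⌊62/2⌋ × 44 = 31 × 44 mm

31 × 44 mm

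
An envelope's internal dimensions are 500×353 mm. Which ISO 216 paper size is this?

Aspect ratio 500/353 ≈ 1.416 — close to the ISO √2 ≈ 1.414.
In the B-series (B0 = 1000 × 1414 mm): B3 = 353 × 500 mm.

B3 (353 × 500 mm)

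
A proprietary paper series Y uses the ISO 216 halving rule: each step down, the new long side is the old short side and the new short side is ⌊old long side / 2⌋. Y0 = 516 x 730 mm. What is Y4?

129 × 182 mm

Y1 = 365 × 516 mm (from Y0 by 1 halving).
Y2: ⌊516/2⌋ × 365 = 258 × 365 mm
Y3: ⌊365/2⌋ × 258 = 182 × 258 mm
Y4: ⌊258/2⌋ × 182 = 129 × 182 mm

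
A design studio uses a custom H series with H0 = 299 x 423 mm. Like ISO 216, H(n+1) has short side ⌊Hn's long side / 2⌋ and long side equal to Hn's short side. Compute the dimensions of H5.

H1: ⌊423/2⌋ × 299 = 211 × 299 mm
H2: ⌊299/2⌋ × 211 = 149 × 211 mm
H3: ⌊211/2⌋ × 149 = 105 × 149 mm
H4: ⌊149/2⌋ × 105 = 74 × 105 mm
H5: ⌊105/2⌋ × 74 = 52 × 74 mm

52 × 74 mm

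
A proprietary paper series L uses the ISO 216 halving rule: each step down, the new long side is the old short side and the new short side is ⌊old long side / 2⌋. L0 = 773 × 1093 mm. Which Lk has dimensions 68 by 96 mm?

L0: 773 × 1093 mm
L1: 546 × 773 mm
L2: 386 × 546 mm
L3: 273 × 386 mm
L4: 193 × 273 mm
L5: 136 × 193 mm
L6: 96 × 136 mm
L7: 68 × 96 mm
L8: 48 × 68 mm
→ matches L7.

L7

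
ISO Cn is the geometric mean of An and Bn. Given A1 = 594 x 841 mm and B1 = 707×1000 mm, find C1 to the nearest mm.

Short side: √(594 · 707) = √419958 ≈ 648.0 → 648 mm
Long side: √(841 · 1000) = √841000 ≈ 917.1 → 917 mm

648 × 917 mm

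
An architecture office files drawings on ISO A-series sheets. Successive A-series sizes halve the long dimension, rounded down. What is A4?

A0 = 841 × 1189 mm (A0 has area 1 m², aspect 1:√2).
A1: ⌊1189/2⌋ × 841 = 594 × 841 mm
A2: ⌊841/2⌋ × 594 = 420 × 594 mm
A3: ⌊594/2⌋ × 420 = 297 × 420 mm
A4: ⌊420/2⌋ × 297 = 210 × 297 mm

210 × 297 mm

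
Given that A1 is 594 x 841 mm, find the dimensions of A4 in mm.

210 × 297 mm

A2: ⌊841/2⌋ × 594 = 420 × 594 mm
A3: ⌊594/2⌋ × 420 = 297 × 420 mm
A4: ⌊420/2⌋ × 297 = 210 × 297 mm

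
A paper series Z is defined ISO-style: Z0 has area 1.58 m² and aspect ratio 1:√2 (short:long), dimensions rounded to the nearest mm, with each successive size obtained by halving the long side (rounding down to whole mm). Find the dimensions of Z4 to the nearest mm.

264 × 373 mm

Let Z0's short side be w mm. w · w√2 = 1.58 m² = 1,580,000 mm², so w ≈ 1057.0 mm and w√2 ≈ 1494.8 mm → Z0 = 1057 × 1495 mm.
Z1: ⌊1495/2⌋ × 1057 = 747 × 1057 mm
Z2: ⌊1057/2⌋ × 747 = 528 × 747 mm
Z3: ⌊747/2⌋ × 528 = 373 × 528 mm
Z4: ⌊528/2⌋ × 373 = 264 × 373 mm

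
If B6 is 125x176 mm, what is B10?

31 × 44 mm

B7: ⌊176/2⌋ × 125 = 88 × 125 mm
B8: ⌊125/2⌋ × 88 = 62 × 88 mm
B9: ⌊88/2⌋ × 62 = 44 × 62 mm
B10: ⌊62/2⌋ × 44 = 31 × 44 mm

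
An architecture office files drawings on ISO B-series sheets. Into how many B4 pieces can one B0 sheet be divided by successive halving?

16

B0 = 1000 × 1414 mm; B4 = 250 × 353 mm.
Each halving step doubles the count; 4 steps from B0 to B4.
2^4 = 16.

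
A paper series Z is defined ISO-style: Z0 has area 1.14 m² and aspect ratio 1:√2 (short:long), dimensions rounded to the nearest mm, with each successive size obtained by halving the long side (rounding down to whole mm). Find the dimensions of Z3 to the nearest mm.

Let Z0's short side be w mm. w · w√2 = 1.14 m² = 1,140,000 mm², so w ≈ 897.8 mm and w√2 ≈ 1269.7 mm → Z0 = 898 × 1270 mm.
Z1: ⌊1270/2⌋ × 898 = 635 × 898 mm
Z2: ⌊898/2⌋ × 635 = 449 × 635 mm
Z3: ⌊635/2⌋ × 449 = 317 × 449 mm

317 × 449 mm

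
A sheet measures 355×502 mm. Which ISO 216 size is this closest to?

Aspect ratio 502/355 ≈ 1.414 — close to the ISO √2 ≈ 1.414.
In the B-series (B0 = 1000 × 1414 mm): B3 = 353 × 500 mm.
Off by 4 mm total — nearest standard size.

B3 (353 × 500 mm)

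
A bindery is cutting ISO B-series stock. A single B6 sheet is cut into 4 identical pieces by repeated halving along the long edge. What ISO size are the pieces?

B8

4 = 2^2, so 2 halving steps.
B6 → B7 → … → B8 after 2 steps.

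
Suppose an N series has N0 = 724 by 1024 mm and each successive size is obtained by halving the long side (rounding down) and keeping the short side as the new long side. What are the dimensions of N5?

128 × 181 mm

N1 = 512 × 724 mm (from N0 by 1 halving).
N2: ⌊724/2⌋ × 512 = 362 × 512 mm
N3: ⌊512/2⌋ × 362 = 256 × 362 mm
N4: ⌊362/2⌋ × 256 = 181 × 256 mm
N5: ⌊256/2⌋ × 181 = 128 × 181 mm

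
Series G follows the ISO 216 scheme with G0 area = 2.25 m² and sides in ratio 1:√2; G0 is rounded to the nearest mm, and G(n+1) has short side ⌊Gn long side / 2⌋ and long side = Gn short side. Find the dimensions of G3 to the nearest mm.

Let G0's short side be w mm. w · w√2 = 2.25 m² = 2,250,000 mm², so w ≈ 1261.3 mm and w√2 ≈ 1783.8 mm → G0 = 1261 × 1784 mm.
G1: ⌊1784/2⌋ × 1261 = 892 × 1261 mm
G2: ⌊1261/2⌋ × 892 = 630 × 892 mm
G3: ⌊892/2⌋ × 630 = 446 × 630 mm

446 × 630 mm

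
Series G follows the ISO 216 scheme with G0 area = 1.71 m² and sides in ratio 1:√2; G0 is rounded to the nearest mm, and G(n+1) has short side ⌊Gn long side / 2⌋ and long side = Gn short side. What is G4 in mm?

275 × 388 mm

Let G0's short side be w mm. w · w√2 = 1.71 m² = 1,710,000 mm², so w ≈ 1099.6 mm and w√2 ≈ 1555.1 mm → G0 = 1100 × 1555 mm.
G1: ⌊1555/2⌋ × 1100 = 777 × 1100 mm
G2: ⌊1100/2⌋ × 777 = 550 × 777 mm
G3: ⌊777/2⌋ × 550 = 388 × 550 mm
G4: ⌊550/2⌋ × 388 = 275 × 388 mm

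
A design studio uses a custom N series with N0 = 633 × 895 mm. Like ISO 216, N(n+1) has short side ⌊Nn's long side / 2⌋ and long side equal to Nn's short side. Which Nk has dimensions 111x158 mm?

N0: 633 × 895 mm
N1: 447 × 633 mm
N2: 316 × 447 mm
N3: 223 × 316 mm
N4: 158 × 223 mm
N5: 111 × 158 mm
N6: 79 × 111 mm
→ matches N5.

N5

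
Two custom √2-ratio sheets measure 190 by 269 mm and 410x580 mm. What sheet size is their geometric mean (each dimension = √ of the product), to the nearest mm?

Short side: √(190 · 410) = √77900 ≈ 279.1 → 279 mm
Long side: √(269 · 580) = √156020 ≈ 395.0 → 395 mm

279 × 395 mm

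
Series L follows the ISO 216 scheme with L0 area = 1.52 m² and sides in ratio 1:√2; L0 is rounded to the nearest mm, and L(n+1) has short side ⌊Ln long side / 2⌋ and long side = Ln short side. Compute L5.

Let L0's short side be w mm. w · w√2 = 1.52 m² = 1,520,000 mm², so w ≈ 1036.7 mm and w√2 ≈ 1466.2 mm → L0 = 1037 × 1466 mm.
L1: ⌊1466/2⌋ × 1037 = 733 × 1037 mm
L2: ⌊1037/2⌋ × 733 = 518 × 733 mm
L3: ⌊733/2⌋ × 518 = 366 × 518 mm
L4: ⌊518/2⌋ × 366 = 259 × 366 mm
L5: ⌊366/2⌋ × 259 = 183 × 259 mm

183 × 259 mm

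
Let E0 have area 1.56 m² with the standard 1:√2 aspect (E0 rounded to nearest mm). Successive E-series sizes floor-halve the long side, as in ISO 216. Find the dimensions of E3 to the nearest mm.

371 × 525 mm

Let E0's short side be w mm. w · w√2 = 1.56 m² = 1,560,000 mm², so w ≈ 1050.3 mm and w√2 ≈ 1485.3 mm → E0 = 1050 × 1485 mm.
E1: ⌊1485/2⌋ × 1050 = 742 × 1050 mm
E2: ⌊1050/2⌋ × 742 = 525 × 742 mm
E3: ⌊742/2⌋ × 525 = 371 × 525 mm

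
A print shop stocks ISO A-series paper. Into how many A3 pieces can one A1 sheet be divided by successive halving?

Each ISO step halves the sheet: 1 × A1 → 2 × A2 → 4 × A3
From A1 to A3 is 2 halving steps: 2^2 = 4.

4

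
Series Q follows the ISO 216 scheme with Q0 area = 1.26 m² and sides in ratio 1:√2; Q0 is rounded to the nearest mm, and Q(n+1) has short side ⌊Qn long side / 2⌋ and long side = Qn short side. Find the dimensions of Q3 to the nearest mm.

Let Q0's short side be w mm. w · w√2 = 1.26 m² = 1,260,000 mm², so w ≈ 943.9 mm and w√2 ≈ 1334.9 mm → Q0 = 944 × 1335 mm.
Q1: ⌊1335/2⌋ × 944 = 667 × 944 mm
Q2: ⌊944/2⌋ × 667 = 472 × 667 mm
Q3: ⌊667/2⌋ × 472 = 333 × 472 mm

333 × 472 mm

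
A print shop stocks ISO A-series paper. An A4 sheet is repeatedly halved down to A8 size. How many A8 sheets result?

A4 = 210 × 297 mm; A8 = 52 × 74 mm.
Each halving step doubles the count; 4 steps from A4 to A8.
2^4 = 16.

16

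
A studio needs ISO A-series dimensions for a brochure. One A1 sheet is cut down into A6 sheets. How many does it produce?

Each ISO step halves the sheet: 1 × A1 → 2 × A2 → 4 × A3 → 8 × A4 → …
From A1 to A6 is 5 halving steps: 2^5 = 32.

32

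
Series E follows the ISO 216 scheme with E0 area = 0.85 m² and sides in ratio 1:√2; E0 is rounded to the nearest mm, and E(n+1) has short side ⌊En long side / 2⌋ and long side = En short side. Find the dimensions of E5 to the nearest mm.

137 × 193 mm

Let E0's short side be w mm. w · w√2 = 0.85 m² = 850,000 mm², so w ≈ 775.3 mm and w√2 ≈ 1096.4 mm → E0 = 775 × 1096 mm.
E1: ⌊1096/2⌋ × 775 = 548 × 775 mm
E2: ⌊775/2⌋ × 548 = 387 × 548 mm
E3: ⌊548/2⌋ × 387 = 274 × 387 mm
E4: ⌊387/2⌋ × 274 = 193 × 274 mm
E5: ⌊274/2⌋ × 193 = 137 × 193 mm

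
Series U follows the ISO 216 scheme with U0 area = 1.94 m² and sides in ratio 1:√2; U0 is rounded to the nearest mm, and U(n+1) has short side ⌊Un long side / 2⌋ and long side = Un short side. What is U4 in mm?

292 × 414 mm

Let U0's short side be w mm. w · w√2 = 1.94 m² = 1,940,000 mm², so w ≈ 1171.2 mm and w√2 ≈ 1656.4 mm → U0 = 1171 × 1656 mm.
U1: ⌊1656/2⌋ × 1171 = 828 × 1171 mm
U2: ⌊1171/2⌋ × 828 = 585 × 828 mm
U3: ⌊828/2⌋ × 585 = 414 × 585 mm
U4: ⌊585/2⌋ × 414 = 292 × 414 mm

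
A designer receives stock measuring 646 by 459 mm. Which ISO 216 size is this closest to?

C2 (458 × 648 mm)

Aspect ratio 646/459 ≈ 1.407 — close to the ISO √2 ≈ 1.414.
In the C-series (envelope sizes, between A and B): C2 = 458 × 648 mm.
Off by 3 mm total — nearest standard size.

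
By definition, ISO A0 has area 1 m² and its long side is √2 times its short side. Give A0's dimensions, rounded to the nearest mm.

Let the short side be w mm. Then the long side is w√2 and w · w√2 = 10⁶ mm².
w² = 10⁶/√2, so w = 1000 / 2^(1/4) ≈ 840.9 mm; long side = 1000 · 2^(1/4) ≈ 1189.2 mm.

841 × 1189 mm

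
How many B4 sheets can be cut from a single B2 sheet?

4

Each ISO step halves the sheet: 1 × B2 → 2 × B3 → 4 × B4
From B2 to B4 is 2 halving steps: 2^2 = 4.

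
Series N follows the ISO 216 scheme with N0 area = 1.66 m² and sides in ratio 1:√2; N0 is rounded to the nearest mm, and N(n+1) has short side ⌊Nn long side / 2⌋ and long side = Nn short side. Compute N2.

Let N0's short side be w mm. w · w√2 = 1.66 m² = 1,660,000 mm², so w ≈ 1083.4 mm and w√2 ≈ 1532.2 mm → N0 = 1083 × 1532 mm.
N1: ⌊1532/2⌋ × 1083 = 766 × 1083 mm
N2: ⌊1083/2⌋ × 766 = 541 × 766 mm

541 × 766 mm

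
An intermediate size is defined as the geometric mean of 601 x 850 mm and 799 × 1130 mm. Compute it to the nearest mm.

Short side: √(601 · 799) = √480199 ≈ 693.0 → 693 mm
Long side: √(850 · 1130) = √960500 ≈ 980.1 → 980 mm

693 × 980 mm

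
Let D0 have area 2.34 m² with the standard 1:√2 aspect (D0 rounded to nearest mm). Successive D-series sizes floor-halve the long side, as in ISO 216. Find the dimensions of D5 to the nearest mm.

Let D0's short side be w mm. w · w√2 = 2.34 m² = 2,340,000 mm², so w ≈ 1286.3 mm and w√2 ≈ 1819.1 mm → D0 = 1286 × 1819 mm.
D1: ⌊1819/2⌋ × 1286 = 909 × 1286 mm
D2: ⌊1286/2⌋ × 909 = 643 × 909 mm
D3: ⌊909/2⌋ × 643 = 454 × 643 mm
D4: ⌊643/2⌋ × 454 = 321 × 454 mm
D5: ⌊454/2⌋ × 321 = 227 × 321 mm

227 × 321 mm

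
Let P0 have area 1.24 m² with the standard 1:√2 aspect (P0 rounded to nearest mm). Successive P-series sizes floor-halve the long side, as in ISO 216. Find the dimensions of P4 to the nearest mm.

Let P0's short side be w mm. w · w√2 = 1.24 m² = 1,240,000 mm², so w ≈ 936.4 mm and w√2 ≈ 1324.2 mm → P0 = 936 × 1324 mm.
P1: ⌊1324/2⌋ × 936 = 662 × 936 mm
P2: ⌊936/2⌋ × 662 = 468 × 662 mm
P3: ⌊662/2⌋ × 468 = 331 × 468 mm
P4: ⌊468/2⌋ × 331 = 234 × 331 mm

234 × 331 mm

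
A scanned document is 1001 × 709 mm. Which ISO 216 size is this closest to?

Aspect ratio 1001/709 ≈ 1.412 — close to the ISO √2 ≈ 1.414.
In the B-series (B0 = 1000 × 1414 mm): B1 = 707 × 1000 mm.
Off by 3 mm total — nearest standard size.

B1 (707 × 1000 mm)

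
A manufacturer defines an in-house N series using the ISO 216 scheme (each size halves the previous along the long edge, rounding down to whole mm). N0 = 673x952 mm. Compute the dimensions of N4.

168 × 238 mm

N1 = 476 × 673 mm (from N0 by 1 halving).
N2: ⌊673/2⌋ × 476 = 336 × 476 mm
N3: ⌊476/2⌋ × 336 = 238 × 336 mm
N4: ⌊336/2⌋ × 238 = 168 × 238 mm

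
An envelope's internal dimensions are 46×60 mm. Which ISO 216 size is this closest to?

B9 (44 × 62 mm)

Aspect ratio 60/46 ≈ 1.304 (ISO target is √2 ≈ 1.414).
In the B-series (B0 = 1000 × 1414 mm): B9 = 44 × 62 mm.
Off by 4 mm total — nearest standard size.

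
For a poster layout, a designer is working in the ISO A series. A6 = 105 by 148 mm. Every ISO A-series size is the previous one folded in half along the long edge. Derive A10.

A7: ⌊148/2⌋ × 105 = 74 × 105 mm
A8: ⌊105/2⌋ × 74 = 52 × 74 mm
A9: ⌊74/2⌋ × 52 = 37 × 52 mm
A10: ⌊52/2⌋ × 37 = 26 × 37 mm

26 × 37 mm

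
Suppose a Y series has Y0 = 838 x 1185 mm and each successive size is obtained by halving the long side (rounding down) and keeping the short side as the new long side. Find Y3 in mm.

Y1: ⌊1185/2⌋ × 838 = 592 × 838 mm
Y2: ⌊838/2⌋ × 592 = 419 × 592 mm
Y3: ⌊592/2⌋ × 419 = 296 × 419 mm

296 × 419 mm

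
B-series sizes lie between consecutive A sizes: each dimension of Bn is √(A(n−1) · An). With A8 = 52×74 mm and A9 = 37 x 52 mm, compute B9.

Short side: √(52 · 37) = √1924 ≈ 43.9 → 44 mm
Long side: √(74 · 52) = √3848 ≈ 62.0 → 62 mm

44 × 62 mm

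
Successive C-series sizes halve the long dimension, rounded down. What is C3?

C0 = 917 × 1297 mm (C0 is the geometric mean of A0 and B0, aspect 1:√2).
C1: ⌊1297/2⌋ × 917 = 648 × 917 mm
C2: ⌊917/2⌋ × 648 = 458 × 648 mm
C3: ⌊648/2⌋ × 458 = 324 × 458 mm

324 × 458 mm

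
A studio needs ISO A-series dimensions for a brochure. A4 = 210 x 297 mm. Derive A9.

A5: ⌊297/2⌋ × 210 = 148 × 210 mm
A6: ⌊210/2⌋ × 148 = 105 × 148 mm
A7: ⌊148/2⌋ × 105 = 74 × 105 mm
A8: ⌊105/2⌋ × 74 = 52 × 74 mm
A9: ⌊74/2⌋ × 52 = 37 × 52 mm

37 × 52 mm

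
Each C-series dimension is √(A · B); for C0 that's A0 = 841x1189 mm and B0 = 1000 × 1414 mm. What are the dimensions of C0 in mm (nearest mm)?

Short: √(841 · 1000) = √841000 ≈ 917.1 mm.
Long: √(1189 · 1414) = √1681246 ≈ 1296.6 mm.

917 × 1297 mm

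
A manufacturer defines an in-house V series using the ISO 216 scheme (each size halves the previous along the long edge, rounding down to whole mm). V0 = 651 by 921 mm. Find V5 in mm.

V1: ⌊921/2⌋ × 651 = 460 × 651 mm
V2: ⌊651/2⌋ × 460 = 325 × 460 mm
V3: ⌊460/2⌋ × 325 = 230 × 325 mm
V4: ⌊325/2⌋ × 230 = 162 × 230 mm
V5: ⌊230/2⌋ × 162 = 115 × 162 mm

115 × 162 mm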